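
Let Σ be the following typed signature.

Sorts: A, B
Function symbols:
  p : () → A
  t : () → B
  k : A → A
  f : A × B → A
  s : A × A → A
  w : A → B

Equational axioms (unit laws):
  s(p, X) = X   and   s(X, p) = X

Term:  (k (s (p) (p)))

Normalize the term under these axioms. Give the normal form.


1. (k (s (p) (p)))  →  (k (p))

normal form = (k (p))


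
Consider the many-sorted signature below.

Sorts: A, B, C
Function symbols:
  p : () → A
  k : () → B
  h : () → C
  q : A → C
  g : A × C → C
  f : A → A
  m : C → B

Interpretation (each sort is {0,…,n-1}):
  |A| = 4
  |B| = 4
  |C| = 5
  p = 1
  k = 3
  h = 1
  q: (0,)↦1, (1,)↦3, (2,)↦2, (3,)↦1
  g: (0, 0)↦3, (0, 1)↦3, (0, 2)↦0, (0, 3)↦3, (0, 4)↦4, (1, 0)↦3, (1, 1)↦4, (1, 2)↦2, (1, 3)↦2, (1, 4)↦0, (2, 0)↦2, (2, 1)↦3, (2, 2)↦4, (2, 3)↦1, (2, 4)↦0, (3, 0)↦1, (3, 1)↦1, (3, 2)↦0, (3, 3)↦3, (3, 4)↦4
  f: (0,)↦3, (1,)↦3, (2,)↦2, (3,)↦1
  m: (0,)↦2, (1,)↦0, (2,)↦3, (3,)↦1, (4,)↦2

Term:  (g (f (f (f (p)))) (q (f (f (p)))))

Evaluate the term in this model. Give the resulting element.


  p = 1
  (f (p)) = f(1,) = 3
  (f (f (p))) = f(3,) = 1
  (f (f (f (p)))) = f(1,) = 3
  p = 1
  (f (p)) = f(1,) = 3
  (f (f (p))) = f(3,) = 1
  (q (f (f (p)))) = q(1,) = 3
  (g (f (f (f (p)))) (q (f (f (p))))) = g(3, 3) = 3

value = 3


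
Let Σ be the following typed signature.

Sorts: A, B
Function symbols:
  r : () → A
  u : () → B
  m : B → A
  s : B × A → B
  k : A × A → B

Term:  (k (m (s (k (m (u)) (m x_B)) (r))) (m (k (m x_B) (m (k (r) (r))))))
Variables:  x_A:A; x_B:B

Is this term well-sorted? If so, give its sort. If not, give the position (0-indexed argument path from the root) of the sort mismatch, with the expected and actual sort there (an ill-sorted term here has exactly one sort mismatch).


          (u) : B
        (m (u)) : A
          x_B : B
        (m x_B) : A
      (k (m (u)) (m x_B)) : B
      (r) : A
    (s (k (m (u)) (m x_B)) (r)) : B
  (m (s (k (m (u)) (m x_B)) (r))) : A
        x_B : B
      (m x_B) : A
          (r) : A
          (r) : A
        (k (r) (r)) : B
      (m (k (r) (r))) : A
    (k (m x_B) (m (k (r) (r)))) : B
  (m (k (m x_B) (m (k (r) (r))))) : A
(k (m (s (k (m (u)) (m x_B)) (r))) (m (k (m x_B) (m (k (r) (r)))))) : B

well-sorted; sort = B


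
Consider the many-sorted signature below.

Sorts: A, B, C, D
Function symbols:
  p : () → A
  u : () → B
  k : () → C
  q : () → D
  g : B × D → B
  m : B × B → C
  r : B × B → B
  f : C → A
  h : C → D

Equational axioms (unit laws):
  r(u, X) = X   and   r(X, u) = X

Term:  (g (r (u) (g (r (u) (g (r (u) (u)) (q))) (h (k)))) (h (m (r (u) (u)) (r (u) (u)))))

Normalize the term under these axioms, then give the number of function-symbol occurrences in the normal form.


1. (g (r (u) (g (r (u) (g (r (u) (u)) (q))) (h (k)))) (h (m (r (u) (u)) (r (u) (u)))))  →  (g (g (r (u) (g (r (u) (u)) (q))) (h (k))) (h (m (r (u) (u)) (r (u) (u)))))
2. (g (g (r (u) (g (r (u) (u)) (q))) (h (k))) (h (m (r (u) (u)) (r (u) (u)))))  →  (g (g (g (r (u) (u)) (q)) (h (k))) (h (m (r (u) (u)) (r (u) (u)))))
3. (g (g (g (r (u) (u)) (q)) (h (k))) (h (m (r (u) (u)) (r (u) (u)))))  →  (g (g (g (u) (q)) (h (k))) (h (m (r (u) (u)) (r (u) (u)))))
4. (g (g (g (u) (q)) (h (k))) (h (m (r (u) (u)) (r (u) (u)))))  →  (g (g (g (u) (q)) (h (k))) (h (m (u) (r (u) (u)))))
5. (g (g (g (u) (q)) (h (k))) (h (m (u) (r (u) (u)))))  →  (g (g (g (u) (q)) (h (k))) (h (m (u) (u))))
normal form: (g (g (g (u) (q)) (h (k))) (h (m (u) (u))))

size = 11


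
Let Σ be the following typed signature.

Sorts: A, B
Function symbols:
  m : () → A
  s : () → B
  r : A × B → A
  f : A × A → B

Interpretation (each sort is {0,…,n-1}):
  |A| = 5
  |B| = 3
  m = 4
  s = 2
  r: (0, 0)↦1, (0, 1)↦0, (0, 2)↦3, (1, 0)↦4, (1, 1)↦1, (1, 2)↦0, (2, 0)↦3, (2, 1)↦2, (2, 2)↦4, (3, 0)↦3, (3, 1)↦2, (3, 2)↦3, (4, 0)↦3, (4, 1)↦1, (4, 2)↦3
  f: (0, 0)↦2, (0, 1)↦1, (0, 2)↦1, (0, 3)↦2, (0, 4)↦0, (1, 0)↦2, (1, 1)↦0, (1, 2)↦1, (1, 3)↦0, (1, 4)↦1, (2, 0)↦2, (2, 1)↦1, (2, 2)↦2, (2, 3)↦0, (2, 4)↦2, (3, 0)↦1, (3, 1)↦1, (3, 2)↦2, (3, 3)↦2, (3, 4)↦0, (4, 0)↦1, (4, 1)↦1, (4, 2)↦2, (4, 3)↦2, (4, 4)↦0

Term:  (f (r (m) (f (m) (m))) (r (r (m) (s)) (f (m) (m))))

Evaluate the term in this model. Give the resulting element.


  m = 4
  m = 4
  m = 4
  (f (m) (m)) = f(4, 4) = 0
  (r (m) (f (m) (m))) = r(4, 0) = 3
  m = 4
  s = 2
  (r (m) (s)) = r(4, 2) = 3
  m = 4
  m = 4
  (f (m) (m)) = f(4, 4) = 0
  (r (r (m) (s)) (f (m) (m))) = r(3, 0) = 3
  (f (r (m) (f (m) (m))) (r (r (m) (s)) (f (m) (m)))) = f(3, 3) = 2

value = 2


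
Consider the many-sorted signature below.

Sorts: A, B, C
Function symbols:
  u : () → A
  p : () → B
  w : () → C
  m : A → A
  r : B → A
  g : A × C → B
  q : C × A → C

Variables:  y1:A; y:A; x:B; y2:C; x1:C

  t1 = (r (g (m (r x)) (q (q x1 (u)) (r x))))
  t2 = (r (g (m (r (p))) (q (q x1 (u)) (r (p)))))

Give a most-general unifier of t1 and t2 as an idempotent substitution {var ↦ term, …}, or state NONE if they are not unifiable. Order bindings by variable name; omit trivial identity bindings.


{x ↦ (p)}


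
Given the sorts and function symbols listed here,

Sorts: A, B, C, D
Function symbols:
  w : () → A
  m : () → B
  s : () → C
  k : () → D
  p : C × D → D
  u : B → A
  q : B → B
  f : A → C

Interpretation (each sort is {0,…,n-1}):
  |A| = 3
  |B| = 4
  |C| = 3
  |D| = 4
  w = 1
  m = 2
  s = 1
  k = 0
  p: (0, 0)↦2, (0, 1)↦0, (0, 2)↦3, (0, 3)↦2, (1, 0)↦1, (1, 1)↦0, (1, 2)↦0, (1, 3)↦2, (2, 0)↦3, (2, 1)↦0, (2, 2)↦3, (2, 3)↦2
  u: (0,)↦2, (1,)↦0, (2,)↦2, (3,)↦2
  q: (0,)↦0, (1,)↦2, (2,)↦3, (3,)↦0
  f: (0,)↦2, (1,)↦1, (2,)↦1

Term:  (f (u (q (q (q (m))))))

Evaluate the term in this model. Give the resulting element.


value = 1

  m = 2
  (q (m)) = q(2,) = 3
  (q (q (m))) = q(3,) = 0
  (q (q (q (m)))) = q(0,) = 0
  (u (q (q (q (m))))) = u(0,) = 2
  (f (u (q (q (q (m)))))) = f(2,) = 1


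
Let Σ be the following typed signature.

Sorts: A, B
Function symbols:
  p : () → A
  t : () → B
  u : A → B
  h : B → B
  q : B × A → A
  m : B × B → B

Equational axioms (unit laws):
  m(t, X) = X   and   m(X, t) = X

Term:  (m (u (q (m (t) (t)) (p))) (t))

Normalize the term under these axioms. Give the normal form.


normal form = (u (q (t) (p)))

1. (m (u (q (m (t) (t)) (p))) (t))  →  (u (q (m (t) (t)) (p)))
2. (u (q (m (t) (t)) (p)))  →  (u (q (t) (p)))


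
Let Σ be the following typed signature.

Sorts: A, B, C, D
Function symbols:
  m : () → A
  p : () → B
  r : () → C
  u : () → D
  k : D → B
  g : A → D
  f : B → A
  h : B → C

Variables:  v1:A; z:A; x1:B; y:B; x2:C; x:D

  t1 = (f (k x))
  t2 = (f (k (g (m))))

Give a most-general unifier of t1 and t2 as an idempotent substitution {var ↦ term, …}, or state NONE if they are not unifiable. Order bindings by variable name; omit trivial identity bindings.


{x ↦ (g (m))}


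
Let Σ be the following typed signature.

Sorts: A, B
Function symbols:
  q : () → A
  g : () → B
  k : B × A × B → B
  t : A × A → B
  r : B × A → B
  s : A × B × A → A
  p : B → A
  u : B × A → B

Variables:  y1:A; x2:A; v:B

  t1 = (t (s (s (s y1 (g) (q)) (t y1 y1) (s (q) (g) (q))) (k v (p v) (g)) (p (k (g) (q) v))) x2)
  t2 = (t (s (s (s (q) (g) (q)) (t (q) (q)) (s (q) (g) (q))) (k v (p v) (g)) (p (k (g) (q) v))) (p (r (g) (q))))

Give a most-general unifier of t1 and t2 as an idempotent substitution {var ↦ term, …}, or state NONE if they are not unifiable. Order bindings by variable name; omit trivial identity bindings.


{x2 ↦ (p (r (g) (q))), y1 ↦ (q)}


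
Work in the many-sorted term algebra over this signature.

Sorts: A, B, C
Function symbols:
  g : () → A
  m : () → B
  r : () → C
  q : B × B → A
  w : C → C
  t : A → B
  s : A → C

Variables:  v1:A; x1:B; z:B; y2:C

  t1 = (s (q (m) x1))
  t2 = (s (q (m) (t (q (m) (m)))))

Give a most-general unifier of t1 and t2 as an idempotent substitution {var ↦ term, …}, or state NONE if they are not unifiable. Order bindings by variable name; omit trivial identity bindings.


{x1 ↦ (t (q (m) (m)))}


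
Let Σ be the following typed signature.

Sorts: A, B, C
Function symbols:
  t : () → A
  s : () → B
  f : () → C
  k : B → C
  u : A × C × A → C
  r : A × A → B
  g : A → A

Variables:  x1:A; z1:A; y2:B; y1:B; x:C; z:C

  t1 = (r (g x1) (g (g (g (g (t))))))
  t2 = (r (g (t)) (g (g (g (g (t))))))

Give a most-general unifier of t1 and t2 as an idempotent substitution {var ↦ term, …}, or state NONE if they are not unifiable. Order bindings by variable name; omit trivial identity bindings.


{x1 ↦ (t)}


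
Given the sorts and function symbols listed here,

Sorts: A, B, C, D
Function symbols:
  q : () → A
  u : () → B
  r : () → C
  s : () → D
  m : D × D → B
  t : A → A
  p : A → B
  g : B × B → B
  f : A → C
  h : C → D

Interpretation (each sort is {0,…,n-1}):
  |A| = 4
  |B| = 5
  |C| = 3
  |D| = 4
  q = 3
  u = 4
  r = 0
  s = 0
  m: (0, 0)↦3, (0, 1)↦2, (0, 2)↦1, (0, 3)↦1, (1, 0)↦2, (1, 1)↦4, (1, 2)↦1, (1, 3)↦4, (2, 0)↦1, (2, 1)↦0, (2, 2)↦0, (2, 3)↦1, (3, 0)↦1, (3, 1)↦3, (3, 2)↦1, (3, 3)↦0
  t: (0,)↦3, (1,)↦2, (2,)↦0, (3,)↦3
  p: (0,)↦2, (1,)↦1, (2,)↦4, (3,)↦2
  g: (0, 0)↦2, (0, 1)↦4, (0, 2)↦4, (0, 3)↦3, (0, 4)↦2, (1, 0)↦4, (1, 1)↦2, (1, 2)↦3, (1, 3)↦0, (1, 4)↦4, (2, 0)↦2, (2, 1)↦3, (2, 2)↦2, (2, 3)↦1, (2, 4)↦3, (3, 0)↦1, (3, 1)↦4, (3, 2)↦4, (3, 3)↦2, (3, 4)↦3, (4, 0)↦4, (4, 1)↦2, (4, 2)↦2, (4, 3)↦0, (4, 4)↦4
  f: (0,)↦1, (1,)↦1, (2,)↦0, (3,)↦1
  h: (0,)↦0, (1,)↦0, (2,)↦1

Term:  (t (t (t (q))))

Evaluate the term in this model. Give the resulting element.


value = 3

  q = 3
  (t (q)) = t(3,) = 3
  (t (t (q))) = t(3,) = 3
  (t (t (t (q)))) = t(3,) = 3


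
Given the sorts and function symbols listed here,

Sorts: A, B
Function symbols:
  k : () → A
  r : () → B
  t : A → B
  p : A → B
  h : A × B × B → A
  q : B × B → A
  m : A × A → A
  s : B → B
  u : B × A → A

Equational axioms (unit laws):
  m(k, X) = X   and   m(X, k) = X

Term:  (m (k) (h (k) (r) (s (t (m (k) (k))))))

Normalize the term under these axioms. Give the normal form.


normal form = (h (k) (r) (s (t (k))))

1. (m (k) (h (k) (r) (s (t (m (k) (k))))))  →  (h (k) (r) (s (t (m (k) (k)))))
2. (h (k) (r) (s (t (m (k) (k)))))  →  (h (k) (r) (s (t (k))))


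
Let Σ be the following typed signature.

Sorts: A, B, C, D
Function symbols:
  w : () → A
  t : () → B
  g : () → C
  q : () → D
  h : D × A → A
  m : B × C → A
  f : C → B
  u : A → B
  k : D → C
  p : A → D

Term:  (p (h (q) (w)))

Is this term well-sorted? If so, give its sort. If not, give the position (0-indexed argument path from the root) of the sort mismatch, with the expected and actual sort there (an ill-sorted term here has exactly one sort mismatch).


    (q) : D
    (w) : A
  (h (q) (w)) : A
(p (h (q) (w))) : D

well-sorted; sort = D


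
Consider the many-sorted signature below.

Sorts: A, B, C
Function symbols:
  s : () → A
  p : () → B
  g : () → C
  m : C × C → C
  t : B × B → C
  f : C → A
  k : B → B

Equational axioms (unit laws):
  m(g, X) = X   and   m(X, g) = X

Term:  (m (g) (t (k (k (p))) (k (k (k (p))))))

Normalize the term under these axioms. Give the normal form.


1. (m (g) (t (k (k (p))) (k (k (k (p))))))  →  (t (k (k (p))) (k (k (k (p)))))

normal form = (t (k (k (p))) (k (k (k (p)))))


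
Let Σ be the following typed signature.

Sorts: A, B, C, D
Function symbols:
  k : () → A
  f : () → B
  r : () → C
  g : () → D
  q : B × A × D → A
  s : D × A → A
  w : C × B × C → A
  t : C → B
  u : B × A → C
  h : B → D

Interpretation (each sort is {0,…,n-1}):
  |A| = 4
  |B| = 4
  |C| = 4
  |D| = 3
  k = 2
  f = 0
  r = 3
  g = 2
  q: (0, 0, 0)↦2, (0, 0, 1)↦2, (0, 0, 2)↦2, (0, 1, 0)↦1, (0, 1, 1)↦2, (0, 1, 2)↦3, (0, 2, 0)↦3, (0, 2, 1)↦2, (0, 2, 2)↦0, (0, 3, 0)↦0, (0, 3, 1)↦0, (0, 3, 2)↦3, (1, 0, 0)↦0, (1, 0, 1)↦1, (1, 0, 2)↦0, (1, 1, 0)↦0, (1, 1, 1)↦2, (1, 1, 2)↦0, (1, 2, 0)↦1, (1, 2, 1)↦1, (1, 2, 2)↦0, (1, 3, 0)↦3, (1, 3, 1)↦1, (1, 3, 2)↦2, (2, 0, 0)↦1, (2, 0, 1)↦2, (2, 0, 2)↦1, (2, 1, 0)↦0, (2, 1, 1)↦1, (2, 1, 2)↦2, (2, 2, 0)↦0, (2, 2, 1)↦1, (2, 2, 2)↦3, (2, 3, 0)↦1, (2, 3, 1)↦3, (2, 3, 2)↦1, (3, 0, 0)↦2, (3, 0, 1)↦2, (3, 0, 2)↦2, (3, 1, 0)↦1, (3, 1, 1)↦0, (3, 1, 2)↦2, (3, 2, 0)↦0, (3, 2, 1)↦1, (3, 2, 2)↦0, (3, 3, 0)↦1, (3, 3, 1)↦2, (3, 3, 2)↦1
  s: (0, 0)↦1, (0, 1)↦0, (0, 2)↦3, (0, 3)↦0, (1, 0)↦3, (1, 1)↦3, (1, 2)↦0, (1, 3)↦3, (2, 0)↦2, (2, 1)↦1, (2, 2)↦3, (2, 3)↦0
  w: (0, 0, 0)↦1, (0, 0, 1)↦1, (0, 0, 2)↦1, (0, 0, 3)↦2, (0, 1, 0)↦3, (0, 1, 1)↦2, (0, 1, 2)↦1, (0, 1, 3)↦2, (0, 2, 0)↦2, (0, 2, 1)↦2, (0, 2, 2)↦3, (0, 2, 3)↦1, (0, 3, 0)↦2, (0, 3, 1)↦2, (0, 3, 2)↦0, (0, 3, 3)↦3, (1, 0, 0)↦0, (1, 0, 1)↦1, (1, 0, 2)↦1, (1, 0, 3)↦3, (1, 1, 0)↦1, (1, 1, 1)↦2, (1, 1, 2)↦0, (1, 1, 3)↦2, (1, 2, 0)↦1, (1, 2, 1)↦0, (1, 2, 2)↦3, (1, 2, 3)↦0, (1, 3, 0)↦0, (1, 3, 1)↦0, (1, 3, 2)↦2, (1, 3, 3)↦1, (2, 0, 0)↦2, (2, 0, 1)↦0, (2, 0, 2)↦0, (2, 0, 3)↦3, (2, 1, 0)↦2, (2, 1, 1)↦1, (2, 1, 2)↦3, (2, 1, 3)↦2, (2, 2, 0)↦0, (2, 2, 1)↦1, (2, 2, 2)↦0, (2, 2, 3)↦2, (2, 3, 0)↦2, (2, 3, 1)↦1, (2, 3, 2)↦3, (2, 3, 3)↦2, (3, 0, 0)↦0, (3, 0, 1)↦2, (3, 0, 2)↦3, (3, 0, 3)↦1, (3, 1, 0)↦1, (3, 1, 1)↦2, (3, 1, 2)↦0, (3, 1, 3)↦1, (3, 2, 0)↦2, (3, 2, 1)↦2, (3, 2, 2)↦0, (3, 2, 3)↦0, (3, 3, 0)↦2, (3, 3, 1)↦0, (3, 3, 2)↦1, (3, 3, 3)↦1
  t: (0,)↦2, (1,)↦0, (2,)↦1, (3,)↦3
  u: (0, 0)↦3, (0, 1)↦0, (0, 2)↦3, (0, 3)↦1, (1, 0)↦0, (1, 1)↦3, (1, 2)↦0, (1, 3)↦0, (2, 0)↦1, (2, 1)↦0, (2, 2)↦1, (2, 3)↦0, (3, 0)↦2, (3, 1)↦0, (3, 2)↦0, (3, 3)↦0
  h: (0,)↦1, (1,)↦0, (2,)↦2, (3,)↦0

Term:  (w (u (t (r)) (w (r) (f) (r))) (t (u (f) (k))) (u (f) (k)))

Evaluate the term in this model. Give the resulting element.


  r = 3
  (t (r)) = t(3,) = 3
  r = 3
  f = 0
  r = 3
  (w (r) (f) (r)) = w(3, 0, 3) = 1
  (u (t (r)) (w (r) (f) (r))) = u(3, 1) = 0
  f = 0
  k = 2
  (u (f) (k)) = u(0, 2) = 3
  (t (u (f) (k))) = t(3,) = 3
  f = 0
  k = 2
  (u (f) (k)) = u(0, 2) = 3
  (w (u (t (r)) (w (r) (f) (r))) (t (u (f) (k))) (u (f) (k))) = w(0, 3, 3) = 3

value = 3


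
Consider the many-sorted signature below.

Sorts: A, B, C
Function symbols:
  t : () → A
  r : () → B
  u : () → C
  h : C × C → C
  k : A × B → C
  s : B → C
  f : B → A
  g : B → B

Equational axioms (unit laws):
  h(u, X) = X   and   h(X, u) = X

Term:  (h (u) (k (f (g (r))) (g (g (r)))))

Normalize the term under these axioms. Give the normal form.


normal form = (k (f (g (r))) (g (g (r))))

1. (h (u) (k (f (g (r))) (g (g (r)))))  →  (k (f (g (r))) (g (g (r))))


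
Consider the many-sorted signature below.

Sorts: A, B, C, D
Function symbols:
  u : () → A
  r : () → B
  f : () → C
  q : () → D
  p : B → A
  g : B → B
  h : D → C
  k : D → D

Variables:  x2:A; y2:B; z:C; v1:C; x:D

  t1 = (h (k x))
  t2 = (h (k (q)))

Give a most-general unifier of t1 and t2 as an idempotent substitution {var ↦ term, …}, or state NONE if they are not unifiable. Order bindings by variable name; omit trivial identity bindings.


{x ↦ (q)}


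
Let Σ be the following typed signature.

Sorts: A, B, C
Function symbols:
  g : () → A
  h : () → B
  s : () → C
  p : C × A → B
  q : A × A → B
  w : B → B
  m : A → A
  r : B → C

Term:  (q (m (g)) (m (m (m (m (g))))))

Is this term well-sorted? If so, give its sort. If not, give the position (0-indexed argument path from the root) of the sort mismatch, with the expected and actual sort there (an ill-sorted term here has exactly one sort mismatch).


    (g) : A
  (m (g)) : A
          (g) : A
        (m (g)) : A
      (m (m (g))) : A
    (m (m (m (g)))) : A
  (m (m (m (m (g))))) : A
(q (m (g)) (m (m (m (m (g)))))) : B

well-sorted; sort = B


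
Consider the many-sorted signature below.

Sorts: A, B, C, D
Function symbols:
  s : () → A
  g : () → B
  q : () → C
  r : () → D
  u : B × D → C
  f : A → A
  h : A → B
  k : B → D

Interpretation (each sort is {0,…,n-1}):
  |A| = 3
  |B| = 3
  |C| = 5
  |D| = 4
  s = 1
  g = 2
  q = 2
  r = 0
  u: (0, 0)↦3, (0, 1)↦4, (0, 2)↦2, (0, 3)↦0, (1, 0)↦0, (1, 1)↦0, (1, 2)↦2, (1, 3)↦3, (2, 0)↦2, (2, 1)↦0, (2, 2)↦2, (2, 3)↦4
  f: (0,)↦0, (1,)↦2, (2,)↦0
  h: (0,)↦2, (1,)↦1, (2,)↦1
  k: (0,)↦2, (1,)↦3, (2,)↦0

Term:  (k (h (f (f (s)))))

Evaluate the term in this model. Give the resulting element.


value = 0

  s = 1
  (f (s)) = f(1,) = 2
  (f (f (s))) = f(2,) = 0
  (h (f (f (s)))) = h(0,) = 2
  (k (h (f (f (s))))) = k(2,) = 0


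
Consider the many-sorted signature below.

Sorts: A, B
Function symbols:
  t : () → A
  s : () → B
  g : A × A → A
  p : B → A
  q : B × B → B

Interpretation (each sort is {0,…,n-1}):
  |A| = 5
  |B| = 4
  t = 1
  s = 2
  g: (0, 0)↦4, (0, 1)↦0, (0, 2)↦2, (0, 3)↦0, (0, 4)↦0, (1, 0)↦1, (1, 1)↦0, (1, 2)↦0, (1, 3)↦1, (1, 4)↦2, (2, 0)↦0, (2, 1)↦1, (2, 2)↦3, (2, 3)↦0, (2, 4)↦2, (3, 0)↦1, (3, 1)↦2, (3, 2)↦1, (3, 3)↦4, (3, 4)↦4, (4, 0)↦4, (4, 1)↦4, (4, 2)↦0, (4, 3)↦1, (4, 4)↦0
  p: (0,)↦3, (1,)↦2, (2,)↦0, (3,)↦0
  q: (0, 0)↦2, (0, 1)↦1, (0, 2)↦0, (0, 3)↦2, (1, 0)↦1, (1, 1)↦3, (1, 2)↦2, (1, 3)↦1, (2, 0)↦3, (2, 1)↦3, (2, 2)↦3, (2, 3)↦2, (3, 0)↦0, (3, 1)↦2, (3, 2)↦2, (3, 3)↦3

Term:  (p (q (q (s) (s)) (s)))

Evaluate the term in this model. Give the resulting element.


value = 0

  s = 2
  s = 2
  (q (s) (s)) = q(2, 2) = 3
  s = 2
  (q (q (s) (s)) (s)) = q(3, 2) = 2
  (p (q (q (s) (s)) (s))) = p(2,) = 0


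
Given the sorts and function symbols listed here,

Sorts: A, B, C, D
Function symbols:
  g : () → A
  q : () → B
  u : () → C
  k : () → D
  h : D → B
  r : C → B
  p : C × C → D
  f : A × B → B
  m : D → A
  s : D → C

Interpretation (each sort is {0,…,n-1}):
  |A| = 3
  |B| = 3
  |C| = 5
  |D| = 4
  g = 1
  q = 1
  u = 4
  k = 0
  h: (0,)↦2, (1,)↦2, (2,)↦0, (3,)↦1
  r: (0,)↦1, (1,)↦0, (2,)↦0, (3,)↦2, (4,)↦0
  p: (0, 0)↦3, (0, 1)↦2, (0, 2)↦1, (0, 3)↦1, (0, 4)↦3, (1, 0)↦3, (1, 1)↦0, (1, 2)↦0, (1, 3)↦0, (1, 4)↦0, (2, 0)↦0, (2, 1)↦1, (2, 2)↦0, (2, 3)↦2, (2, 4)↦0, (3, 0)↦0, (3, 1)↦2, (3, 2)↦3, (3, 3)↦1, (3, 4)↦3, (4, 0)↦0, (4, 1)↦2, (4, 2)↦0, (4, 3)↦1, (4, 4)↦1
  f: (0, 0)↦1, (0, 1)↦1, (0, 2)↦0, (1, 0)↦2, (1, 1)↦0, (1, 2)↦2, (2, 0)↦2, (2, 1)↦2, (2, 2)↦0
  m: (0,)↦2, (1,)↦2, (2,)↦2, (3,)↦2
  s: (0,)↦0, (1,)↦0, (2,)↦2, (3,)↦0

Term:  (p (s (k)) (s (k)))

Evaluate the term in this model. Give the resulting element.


value = 3

  k = 0
  (s (k)) = s(0,) = 0
  k = 0
  (s (k)) = s(0,) = 0
  (p (s (k)) (s (k))) = p(0, 0) = 3


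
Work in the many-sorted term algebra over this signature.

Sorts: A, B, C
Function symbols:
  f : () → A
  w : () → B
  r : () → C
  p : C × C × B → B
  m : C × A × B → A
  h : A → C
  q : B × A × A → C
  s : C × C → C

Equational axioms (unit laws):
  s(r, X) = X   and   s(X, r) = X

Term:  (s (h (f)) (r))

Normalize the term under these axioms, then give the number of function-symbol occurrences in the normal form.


1. (s (h (f)) (r))  →  (h (f))
normal form: (h (f))

size = 2


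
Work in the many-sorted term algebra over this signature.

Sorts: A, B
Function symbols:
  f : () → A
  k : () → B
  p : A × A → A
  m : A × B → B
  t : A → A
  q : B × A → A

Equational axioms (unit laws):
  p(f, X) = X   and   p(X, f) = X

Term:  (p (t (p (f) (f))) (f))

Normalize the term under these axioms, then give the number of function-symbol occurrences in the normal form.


1. (p (t (p (f) (f))) (f))  →  (t (p (f) (f)))
2. (t (p (f) (f)))  →  (t (f))
normal form: (t (f))

size = 2


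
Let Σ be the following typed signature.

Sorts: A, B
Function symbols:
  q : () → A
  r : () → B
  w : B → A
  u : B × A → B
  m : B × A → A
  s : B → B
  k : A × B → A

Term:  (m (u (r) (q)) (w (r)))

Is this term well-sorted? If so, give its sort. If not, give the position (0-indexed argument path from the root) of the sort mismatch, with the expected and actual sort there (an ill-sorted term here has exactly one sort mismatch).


    (r) : B
    (q) : A
  (u (r) (q)) : B
    (r) : B
  (w (r)) : A
(m (u (r) (q)) (w (r))) : A

well-sorted; sort = A


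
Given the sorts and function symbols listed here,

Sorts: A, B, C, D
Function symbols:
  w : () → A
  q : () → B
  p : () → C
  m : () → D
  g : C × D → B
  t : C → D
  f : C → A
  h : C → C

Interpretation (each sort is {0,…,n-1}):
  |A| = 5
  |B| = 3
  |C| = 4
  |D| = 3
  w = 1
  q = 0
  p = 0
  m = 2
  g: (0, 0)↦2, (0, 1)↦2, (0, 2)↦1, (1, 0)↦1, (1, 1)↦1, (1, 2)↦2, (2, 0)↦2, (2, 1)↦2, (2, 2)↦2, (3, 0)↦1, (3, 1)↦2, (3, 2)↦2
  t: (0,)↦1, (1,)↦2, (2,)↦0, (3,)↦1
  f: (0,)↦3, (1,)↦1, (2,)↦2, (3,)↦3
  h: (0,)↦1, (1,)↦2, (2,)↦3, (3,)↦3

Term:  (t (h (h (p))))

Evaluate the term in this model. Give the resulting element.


  p = 0
  (h (p)) = h(0,) = 1
  (h (h (p))) = h(1,) = 2
  (t (h (h (p)))) = t(2,) = 0

value = 0


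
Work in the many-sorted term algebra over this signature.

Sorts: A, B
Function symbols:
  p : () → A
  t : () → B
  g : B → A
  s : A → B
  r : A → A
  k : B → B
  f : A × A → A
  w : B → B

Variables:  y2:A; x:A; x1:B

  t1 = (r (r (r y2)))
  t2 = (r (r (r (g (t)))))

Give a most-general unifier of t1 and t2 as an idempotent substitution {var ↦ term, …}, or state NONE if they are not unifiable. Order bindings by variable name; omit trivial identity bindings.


{y2 ↦ (g (t))}


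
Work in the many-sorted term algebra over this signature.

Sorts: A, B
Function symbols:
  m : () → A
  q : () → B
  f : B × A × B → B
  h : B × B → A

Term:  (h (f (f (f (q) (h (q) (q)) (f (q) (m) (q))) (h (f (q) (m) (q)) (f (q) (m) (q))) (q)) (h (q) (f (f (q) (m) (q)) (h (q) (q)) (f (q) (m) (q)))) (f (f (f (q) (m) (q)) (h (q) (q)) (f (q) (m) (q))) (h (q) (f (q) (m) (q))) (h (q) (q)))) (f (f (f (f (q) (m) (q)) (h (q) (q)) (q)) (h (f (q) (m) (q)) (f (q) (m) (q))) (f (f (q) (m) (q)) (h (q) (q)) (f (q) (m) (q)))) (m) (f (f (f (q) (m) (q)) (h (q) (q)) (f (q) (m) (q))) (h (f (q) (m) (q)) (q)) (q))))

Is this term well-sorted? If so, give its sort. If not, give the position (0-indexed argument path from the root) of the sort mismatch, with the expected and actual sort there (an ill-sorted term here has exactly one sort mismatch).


ill-sorted at position [0, 2, 2]: expected B, got A

        (q) : B
          (q) : B
          (q) : B
        (h (q) (q)) : A
          (q) : B
          (m) : A
          (q) : B
        (f (q) (m) (q)) : B
      (f (q) (h (q) (q)) (f (q) (m) (q))) : B
          (q) : B
          (m) : A
          (q) : B
        (f (q) (m) (q)) : B
          (q) : B
          (m) : A
          (q) : B
        (f (q) (m) (q)) : B
      (h (f (q) (m) (q)) (f (q) (m) (q))) : A
      (q) : B
    (f (f (q) (h (q) (q)) (f (q) (m) (q))) (h (f (q) (m) (q)) (f (q) (m) (q))) (q)) : B
      (q) : B
          (q) : B
          (m) : A
          (q) : B
        (f (q) (m) (q)) : B
          (q) : B
          (q) : B
        (h (q) (q)) : A
          (q) : B
          (m) : A
          (q) : B
        (f (q) (m) (q)) : B
      (f (f (q) (m) (q)) (h (q) (q)) (f (q) (m) (q))) : B
    (h (q) (f (f (q) (m) (q)) (h (q) (q)) (f (q) (m) (q)))) : A
          (q) : B
          (m) : A
          (q) : B
        (f (q) (m) (q)) : B
          (q) : B
          (q) : B
        (h (q) (q)) : A
          (q) : B
          (m) : A
          (q) : B
        (f (q) (m) (q)) : B
      (f (f (q) (m) (q)) (h (q) (q)) (f (q) (m) (q))) : B
        (q) : B
          (q) : B
          (m) : A
          (q) : B
        (f (q) (m) (q)) : B
      (h (q) (f (q) (m) (q))) : A
        (q) : B
        (q) : B
      (h (q) (q)) : A
    (f (f (f (q) (m) (q)) (h (q) (q)) (f (q) (m) (q))) (h (q) (f (q) (m) (q))) (h (q) (q))) : ✗ arg 2 at [0, 2, 2] has sort A, expected B
          (q) : B
          (m) : A
          (q) : B
        (f (q) (m) (q)) : B
          (q) : B
          (q) : B
        (h (q) (q)) : A
        (q) : B
      (f (f (q) (m) (q)) (h (q) (q)) (q)) : B
          (q) : B
          (m) : A
          (q) : B
        (f (q) (m) (q)) : B
          (q) : B
          (m) : A
          (q) : B
        (f (q) (m) (q)) : B
      (h (f (q) (m) (q)) (f (q) (m) (q))) : A
          (q) : B
          (m) : A
          (q) : B
        (f (q) (m) (q)) : B
          (q) : B
          (q) : B
        (h (q) (q)) : A
          (q) : B
          (m) : A
          (q) : B
        (f (q) (m) (q)) : B
      (f (f (q) (m) (q)) (h (q) (q)) (f (q) (m) (q))) : B
    (f (f (f (q) (m) (q)) (h (q) (q)) (q)) (h (f (q) (m) (q)) (f (q) (m) (q))) (f (f (q) (m) (q)) (h (q) (q)) (f (q) (m) (q)))) : B
    (m) : A
          (q) : B
          (m) : A
          (q) : B
        (f (q) (m) (q)) : B
          (q) : B
          (q) : B
        (h (q) (q)) : A
          (q) : B
          (m) : A
          (q) : B
        (f (q) (m) (q)) : B
      (f (f (q) (m) (q)) (h (q) (q)) (f (q) (m) (q))) : B
          (q) : B
          (m) : A
          (q) : B
        (f (q) (m) (q)) : B
        (q) : B
      (h (f (q) (m) (q)) (q)) : A
      (q) : B
    (f (f (f (q) (m) (q)) (h (q) (q)) (f (q) (m) (q))) (h (f (q) (m) (q)) (q)) (q)) : B
  (f (f (f (f (q) (m) (q)) (h (q) (q)) (q)) (h (f (q) (m) (q)) (f (q) (m) (q))) (f (f (q) (m) (q)) (h (q) (q)) (f (q) (m) (q)))) (m) (f (f (f (q) (m) (q)) (h (q) (q)) (f (q) (m) (q))) (h (f (q) (m) (q)) (q)) (q))) : B


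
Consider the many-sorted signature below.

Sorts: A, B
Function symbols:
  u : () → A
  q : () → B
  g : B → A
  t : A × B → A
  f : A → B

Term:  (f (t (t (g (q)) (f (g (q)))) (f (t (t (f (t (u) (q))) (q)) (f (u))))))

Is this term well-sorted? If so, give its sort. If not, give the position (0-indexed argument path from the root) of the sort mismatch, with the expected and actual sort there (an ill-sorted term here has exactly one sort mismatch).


ill-sorted at position [0, 1, 0, 0, 0]: expected A, got B

        (q) : B
      (g (q)) : A
          (q) : B
        (g (q)) : A
      (f (g (q))) : B
    (t (g (q)) (f (g (q)))) : A
              (u) : A
              (q) : B
            (t (u) (q)) : A
          (f (t (u) (q))) : B
          (q) : B
        (t (f (t (u) (q))) (q)) : ✗ arg 0 at [0, 1, 0, 0, 0] has sort B, expected A
          (u) : A
        (f (u)) : B


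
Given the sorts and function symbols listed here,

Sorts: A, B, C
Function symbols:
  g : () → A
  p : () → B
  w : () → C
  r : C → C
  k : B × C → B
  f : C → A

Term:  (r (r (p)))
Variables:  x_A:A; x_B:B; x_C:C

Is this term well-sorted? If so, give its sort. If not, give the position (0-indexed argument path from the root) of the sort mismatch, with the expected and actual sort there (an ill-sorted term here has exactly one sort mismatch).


    (p) : B
  (r (p)) : ✗ arg 0 at [0, 0] has sort B, expected C

ill-sorted at position [0, 0]: expected C, got B


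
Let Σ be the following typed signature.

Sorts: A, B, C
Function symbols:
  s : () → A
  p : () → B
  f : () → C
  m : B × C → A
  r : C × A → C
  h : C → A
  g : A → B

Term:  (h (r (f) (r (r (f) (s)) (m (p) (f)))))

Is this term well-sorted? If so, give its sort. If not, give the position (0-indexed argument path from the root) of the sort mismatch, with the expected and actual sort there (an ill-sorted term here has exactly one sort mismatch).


    (f) : C
        (f) : C
        (s) : A
      (r (f) (s)) : C
        (p) : B
        (f) : C
      (m (p) (f)) : A
    (r (r (f) (s)) (m (p) (f))) : C
  (r (f) (r (r (f) (s)) (m (p) (f)))) : ✗ arg 1 at [0, 1] has sort C, expected A

ill-sorted at position [0, 1]: expected A, got C


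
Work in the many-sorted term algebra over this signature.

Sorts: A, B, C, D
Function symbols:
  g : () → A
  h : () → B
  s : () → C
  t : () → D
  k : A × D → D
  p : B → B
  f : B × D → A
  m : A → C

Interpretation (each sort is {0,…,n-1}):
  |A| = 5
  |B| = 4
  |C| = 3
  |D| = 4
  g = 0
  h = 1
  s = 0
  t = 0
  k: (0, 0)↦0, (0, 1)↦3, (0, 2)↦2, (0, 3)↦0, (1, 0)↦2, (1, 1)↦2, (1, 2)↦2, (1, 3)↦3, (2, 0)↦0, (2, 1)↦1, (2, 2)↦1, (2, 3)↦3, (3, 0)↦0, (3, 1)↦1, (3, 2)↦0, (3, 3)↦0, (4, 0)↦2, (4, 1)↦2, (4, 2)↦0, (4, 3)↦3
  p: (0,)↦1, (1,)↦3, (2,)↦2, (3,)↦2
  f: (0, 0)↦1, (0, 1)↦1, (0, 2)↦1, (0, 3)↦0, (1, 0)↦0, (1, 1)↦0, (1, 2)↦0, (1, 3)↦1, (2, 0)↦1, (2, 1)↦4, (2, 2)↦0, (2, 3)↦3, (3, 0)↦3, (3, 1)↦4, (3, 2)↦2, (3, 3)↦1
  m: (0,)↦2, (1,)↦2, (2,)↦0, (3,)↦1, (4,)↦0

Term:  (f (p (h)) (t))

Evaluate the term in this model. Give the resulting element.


value = 3

  h = 1
  (p (h)) = p(1,) = 3
  t = 0
  (f (p (h)) (t)) = f(3, 0) = 3


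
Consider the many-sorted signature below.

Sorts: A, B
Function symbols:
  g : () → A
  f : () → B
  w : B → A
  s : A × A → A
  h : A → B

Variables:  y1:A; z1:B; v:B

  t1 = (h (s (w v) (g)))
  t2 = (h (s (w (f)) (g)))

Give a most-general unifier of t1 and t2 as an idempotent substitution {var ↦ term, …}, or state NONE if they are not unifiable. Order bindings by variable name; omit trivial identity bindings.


{v ↦ (f)}


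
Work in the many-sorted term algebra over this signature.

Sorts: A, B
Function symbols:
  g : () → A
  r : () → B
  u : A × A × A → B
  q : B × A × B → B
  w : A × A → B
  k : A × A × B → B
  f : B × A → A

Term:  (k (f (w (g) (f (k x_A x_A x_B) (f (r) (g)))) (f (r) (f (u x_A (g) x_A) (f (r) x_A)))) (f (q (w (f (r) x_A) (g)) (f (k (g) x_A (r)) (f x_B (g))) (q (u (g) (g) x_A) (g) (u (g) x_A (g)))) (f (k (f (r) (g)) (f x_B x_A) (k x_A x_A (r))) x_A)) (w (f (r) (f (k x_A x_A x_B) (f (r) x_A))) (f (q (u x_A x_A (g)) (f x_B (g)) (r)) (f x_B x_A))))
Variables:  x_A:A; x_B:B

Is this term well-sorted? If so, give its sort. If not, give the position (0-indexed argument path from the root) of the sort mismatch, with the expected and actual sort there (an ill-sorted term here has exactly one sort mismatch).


well-sorted; sort = B

      (g) : A
          x_A : A
          x_A : A
          x_B : B
        (k x_A x_A x_B) : B
          (r) : B
          (g) : A
        (f (r) (g)) : A
      (f (k x_A x_A x_B) (f (r) (g))) : A
    (w (g) (f (k x_A x_A x_B) (f (r) (g)))) : B
      (r) : B
          x_A : A
          (g) : A
          x_A : A
        (u x_A (g) x_A) : B
          (r) : B
          x_A : A
        (f (r) x_A) : A
      (f (u x_A (g) x_A) (f (r) x_A)) : A
    (f (r) (f (u x_A (g) x_A) (f (r) x_A))) : A
  (f (w (g) (f (k x_A x_A x_B) (f (r) (g)))) (f (r) (f (u x_A (g) x_A) (f (r) x_A)))) : A
          (r) : B
          x_A : A
        (f (r) x_A) : A
        (g) : A
      (w (f (r) x_A) (g)) : B
          (g) : A
          x_A : A
          (r) : B
        (k (g) x_A (r)) : B
          x_B : B
          (g) : A
        (f x_B (g)) : A
      (f (k (g) x_A (r)) (f x_B (g))) : A
          (g) : A
          (g) : A
          x_A : A
        (u (g) (g) x_A) : B
        (g) : A
          (g) : A
          x_A : A
          (g) : A
        (u (g) x_A (g)) : B
      (q (u (g) (g) x_A) (g) (u (g) x_A (g))) : B
    (q (w (f (r) x_A) (g)) (f (k (g) x_A (r)) (f x_B (g))) (q (u (g) (g) x_A) (g) (u (g) x_A (g)))) : B
          (r) : B
          (g) : A
        (f (r) (g)) : A
          x_B : B
          x_A : A
        (f x_B x_A) : A
          x_A : A
          x_A : A
          (r) : B
        (k x_A x_A (r)) : B
      (k (f (r) (g)) (f x_B x_A) (k x_A x_A (r))) : B
      x_A : A
    (f (k (f (r) (g)) (f x_B x_A) (k x_A x_A (r))) x_A) : A
  (f (q (w (f (r) x_A) (g)) (f (k (g) x_A (r)) (f x_B (g))) (q (u (g) (g) x_A) (g) (u (g) x_A (g)))) (f (k (f (r) (g)) (f x_B x_A) (k x_A x_A (r))) x_A)) : A
      (r) : B
          x_A : A
          x_A : A
          x_B : B
        (k x_A x_A x_B) : B
          (r) : B
          x_A : A
        (f (r) x_A) : A
      (f (k x_A x_A x_B) (f (r) x_A)) : A
    (f (r) (f (k x_A x_A x_B) (f (r) x_A))) : A
          x_A : A
          x_A : A
          (g) : A
        (u x_A x_A (g)) : B
          x_B : B
          (g) : A
        (f x_B (g)) : A
        (r) : B
      (q (u x_A x_A (g)) (f x_B (g)) (r)) : B
        x_B : B
        x_A : A
      (f x_B x_A) : A
    (f (q (u x_A x_A (g)) (f x_B (g)) (r)) (f x_B x_A)) : A
  (w (f (r) (f (k x_A x_A x_B) (f (r) x_A))) (f (q (u x_A x_A (g)) (f x_B (g)) (r)) (f x_B x_A))) : B
(k (f (w (g) (f (k x_A x_A x_B) (f (r) (g)))) (f (r) (f (u x_A (g) x_A) (f (r) x_A)))) (f (q (w (f (r) x_A) (g)) (f (k (g) x_A (r)) (f x_B (g))) (q (u (g) (g) x_A) (g) (u (g) x_A (g)))) (f (k (f (r) (g)) (f x_B x_A) (k x_A x_A (r))) x_A)) (w (f (r) (f (k x_A x_A x_B) (f (r) x_A))) (f (q (u x_A x_A (g)) (f x_B (g)) (r)) (f x_B x_A)))) : B


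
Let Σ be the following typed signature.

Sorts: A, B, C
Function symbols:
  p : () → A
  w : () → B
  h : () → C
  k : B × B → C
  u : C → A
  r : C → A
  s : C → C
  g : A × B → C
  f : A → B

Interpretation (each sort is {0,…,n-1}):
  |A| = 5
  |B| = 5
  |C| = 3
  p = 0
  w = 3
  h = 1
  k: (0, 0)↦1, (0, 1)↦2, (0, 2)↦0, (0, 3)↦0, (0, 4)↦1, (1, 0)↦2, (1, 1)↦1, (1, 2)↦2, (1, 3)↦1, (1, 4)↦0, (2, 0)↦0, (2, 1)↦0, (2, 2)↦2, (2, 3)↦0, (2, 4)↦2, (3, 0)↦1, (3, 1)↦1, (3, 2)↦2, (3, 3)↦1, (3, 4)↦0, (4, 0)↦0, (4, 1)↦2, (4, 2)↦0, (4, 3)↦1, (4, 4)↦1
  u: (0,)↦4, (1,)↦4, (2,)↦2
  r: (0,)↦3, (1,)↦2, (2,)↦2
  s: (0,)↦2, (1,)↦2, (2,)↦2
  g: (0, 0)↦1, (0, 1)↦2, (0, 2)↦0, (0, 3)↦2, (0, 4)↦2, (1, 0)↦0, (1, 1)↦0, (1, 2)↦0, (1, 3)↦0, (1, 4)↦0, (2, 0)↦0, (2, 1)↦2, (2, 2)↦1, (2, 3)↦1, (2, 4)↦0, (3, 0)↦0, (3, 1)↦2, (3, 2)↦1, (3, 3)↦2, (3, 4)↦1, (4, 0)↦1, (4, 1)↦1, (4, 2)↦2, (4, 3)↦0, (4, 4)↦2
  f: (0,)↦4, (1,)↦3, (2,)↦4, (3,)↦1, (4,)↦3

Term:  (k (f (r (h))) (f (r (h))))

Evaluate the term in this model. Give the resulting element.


value = 1

  h = 1
  (r (h)) = r(1,) = 2
  (f (r (h))) = f(2,) = 4
  h = 1
  (r (h)) = r(1,) = 2
  (f (r (h))) = f(2,) = 4
  (k (f (r (h))) (f (r (h)))) = k(4, 4) = 1


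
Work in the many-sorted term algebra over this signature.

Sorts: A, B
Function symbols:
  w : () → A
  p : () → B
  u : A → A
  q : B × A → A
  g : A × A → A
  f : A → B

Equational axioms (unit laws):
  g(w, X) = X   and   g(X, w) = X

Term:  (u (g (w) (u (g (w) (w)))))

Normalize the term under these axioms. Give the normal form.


1. (u (g (w) (u (g (w) (w)))))  →  (u (u (g (w) (w))))
2. (u (u (g (w) (w))))  →  (u (u (w)))

normal form = (u (u (w)))


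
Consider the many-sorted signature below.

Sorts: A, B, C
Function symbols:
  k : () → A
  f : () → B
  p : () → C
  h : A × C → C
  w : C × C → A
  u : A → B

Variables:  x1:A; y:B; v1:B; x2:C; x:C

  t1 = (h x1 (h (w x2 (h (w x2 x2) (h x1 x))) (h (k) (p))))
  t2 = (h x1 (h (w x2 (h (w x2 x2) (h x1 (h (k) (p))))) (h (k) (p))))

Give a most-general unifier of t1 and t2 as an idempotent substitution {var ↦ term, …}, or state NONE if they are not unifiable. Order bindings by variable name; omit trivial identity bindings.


{x ↦ (h (k) (p))}


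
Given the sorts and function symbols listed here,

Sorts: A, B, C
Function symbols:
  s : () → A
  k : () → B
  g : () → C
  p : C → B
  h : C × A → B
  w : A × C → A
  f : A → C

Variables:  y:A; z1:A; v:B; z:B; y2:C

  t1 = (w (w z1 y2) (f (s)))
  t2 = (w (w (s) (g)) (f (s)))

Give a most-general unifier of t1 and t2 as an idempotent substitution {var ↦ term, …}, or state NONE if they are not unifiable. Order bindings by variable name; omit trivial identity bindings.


{y2 ↦ (g), z1 ↦ (s)}


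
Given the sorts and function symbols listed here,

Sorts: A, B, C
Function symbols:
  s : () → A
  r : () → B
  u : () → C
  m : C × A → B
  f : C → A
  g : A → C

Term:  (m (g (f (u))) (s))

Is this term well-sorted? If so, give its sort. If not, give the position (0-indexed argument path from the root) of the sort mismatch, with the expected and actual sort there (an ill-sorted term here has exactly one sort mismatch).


well-sorted; sort = B

      (u) : C
    (f (u)) : A
  (g (f (u))) : C
  (s) : A
(m (g (f (u))) (s)) : B


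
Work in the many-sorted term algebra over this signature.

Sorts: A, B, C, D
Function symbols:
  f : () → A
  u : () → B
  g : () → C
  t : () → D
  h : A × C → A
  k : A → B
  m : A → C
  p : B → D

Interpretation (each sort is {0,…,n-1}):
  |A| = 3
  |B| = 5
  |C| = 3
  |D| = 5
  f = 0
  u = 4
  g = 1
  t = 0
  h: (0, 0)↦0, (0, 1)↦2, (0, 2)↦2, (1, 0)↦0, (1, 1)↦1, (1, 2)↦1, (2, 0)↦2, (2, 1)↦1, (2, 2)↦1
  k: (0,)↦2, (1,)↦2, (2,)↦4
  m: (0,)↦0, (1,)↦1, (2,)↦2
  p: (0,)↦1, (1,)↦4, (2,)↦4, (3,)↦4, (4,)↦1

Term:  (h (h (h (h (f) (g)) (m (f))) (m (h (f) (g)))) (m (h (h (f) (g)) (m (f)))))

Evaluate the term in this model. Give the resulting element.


  f = 0
  g = 1
  (h (f) (g)) = h(0, 1) = 2
  f = 0
  (m (f)) = m(0,) = 0
  (h (h (f) (g)) (m (f))) = h(2, 0) = 2
  f = 0
  g = 1
  (h (f) (g)) = h(0, 1) = 2
  (m (h (f) (g))) = m(2,) = 2
  (h (h (h (f) (g)) (m (f))) (m (h (f) (g)))) = h(2, 2) = 1
  f = 0
  g = 1
  (h (f) (g)) = h(0, 1) = 2
  f = 0
  (m (f)) = m(0,) = 0
  (h (h (f) (g)) (m (f))) = h(2, 0) = 2
  (m (h (h (f) (g)) (m (f)))) = m(2,) = 2
  (h (h (h (h (f) (g)) (m (f))) (m (h (f) (g)))) (m (h (h (f) (g)) (m (f))))) = h(1, 2) = 1

value = 1


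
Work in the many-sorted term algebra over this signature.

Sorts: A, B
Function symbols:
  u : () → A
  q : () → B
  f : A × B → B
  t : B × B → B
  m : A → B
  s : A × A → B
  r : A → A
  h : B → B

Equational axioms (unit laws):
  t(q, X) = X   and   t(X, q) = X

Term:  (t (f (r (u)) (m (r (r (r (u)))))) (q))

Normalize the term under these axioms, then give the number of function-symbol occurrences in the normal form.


size = 8

1. (t (f (r (u)) (m (r (r (r (u)))))) (q))  →  (f (r (u)) (m (r (r (r (u))))))
normal form: (f (r (u)) (m (r (r (r (u))))))


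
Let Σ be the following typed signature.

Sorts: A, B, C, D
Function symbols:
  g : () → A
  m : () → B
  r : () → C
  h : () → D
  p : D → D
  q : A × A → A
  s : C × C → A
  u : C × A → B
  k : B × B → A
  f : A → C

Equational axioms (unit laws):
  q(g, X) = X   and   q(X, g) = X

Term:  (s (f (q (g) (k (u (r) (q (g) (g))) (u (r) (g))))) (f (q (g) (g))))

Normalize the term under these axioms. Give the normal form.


normal form = (s (f (k (u (r) (g)) (u (r) (g)))) (f (g)))

1. (s (f (q (g) (k (u (r) (q (g) (g))) (u (r) (g))))) (f (q (g) (g))))  →  (s (f (k (u (r) (q (g) (g))) (u (r) (g)))) (f (q (g) (g))))
2. (s (f (k (u (r) (q (g) (g))) (u (r) (g)))) (f (q (g) (g))))  →  (s (f (k (u (r) (g)) (u (r) (g)))) (f (q (g) (g))))
3. (s (f (k (u (r) (g)) (u (r) (g)))) (f (q (g) (g))))  →  (s (f (k (u (r) (g)) (u (r) (g)))) (f (g)))


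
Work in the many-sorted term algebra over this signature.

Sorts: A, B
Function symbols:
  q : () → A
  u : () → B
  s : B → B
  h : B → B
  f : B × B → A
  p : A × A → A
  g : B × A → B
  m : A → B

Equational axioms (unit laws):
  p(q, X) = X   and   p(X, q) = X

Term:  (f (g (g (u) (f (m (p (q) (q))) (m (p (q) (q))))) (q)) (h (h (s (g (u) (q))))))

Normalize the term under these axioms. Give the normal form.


normal form = (f (g (g (u) (f (m (q)) (m (q)))) (q)) (h (h (s (g (u) (q))))))

1. (f (g (g (u) (f (m (p (q) (q))) (m (p (q) (q))))) (q)) (h (h (s (g (u) (q))))))  →  (f (g (g (u) (f (m (q)) (m (p (q) (q))))) (q)) (h (h (s (g (u) (q))))))
2. (f (g (g (u) (f (m (q)) (m (p (q) (q))))) (q)) (h (h (s (g (u) (q))))))  →  (f (g (g (u) (f (m (q)) (m (q)))) (q)) (h (h (s (g (u) (q))))))
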